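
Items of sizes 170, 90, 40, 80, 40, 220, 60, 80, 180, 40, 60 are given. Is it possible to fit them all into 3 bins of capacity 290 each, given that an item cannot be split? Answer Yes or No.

Total = 1060; ⌈1060/290⌉ = 4.
At least 4 bins are required, but only 3 are allowed.

No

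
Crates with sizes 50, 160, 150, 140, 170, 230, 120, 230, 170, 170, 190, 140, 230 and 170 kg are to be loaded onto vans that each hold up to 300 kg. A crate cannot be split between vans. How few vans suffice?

10

Total = 230 + 230 + 230 + 190 + 170 + 170 + 170 + 170 + 160 + 150 + 140 + 140 + 120 + 50 = 2320 kg.
Lower bound: ⌈2320/300⌉ = 8 vans.
Also, 9 crates each exceed 150 kg, and no two of those can share a van, so at least 9 vans are needed.
A packing using 10 vans:
  van 1: 230 + 50 = 280
  van 2: 230 = 230
  van 3: 230 = 230
  van 4: 190 = 190
  van 5: 170 + 120 = 290
  van 6: 170 = 170
  van 7: 170 = 170
  van 8: 170 = 170
  van 9: 160 + 140 = 300
  van 10: 150 + 140 = 290
No arrangement into 9 vans stays within capacity, so 10 is optimal.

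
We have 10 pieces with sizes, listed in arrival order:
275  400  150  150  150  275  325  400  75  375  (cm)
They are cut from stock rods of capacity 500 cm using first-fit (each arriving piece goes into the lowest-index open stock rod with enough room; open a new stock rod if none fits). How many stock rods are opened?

  275 → stock rod 1 (new)  [load 275/500]
  400 → stock rod 2 (new)  [load 400/500]
  150 → stock rod 1  [load 425/500]
  150 → stock rod 3 (new)  [load 150/500]
  150 → stock rod 3  [load 300/500]
  275 → stock rod 4 (new)  [load 275/500]
  325 → stock rod 5 (new)  [load 325/500]
  400 → stock rod 6 (new)  [load 400/500]
  75 → stock rod 1  [load 500/500]
  375 → stock rod 7 (new)  [load 375/500]
7 stock rods opened.

7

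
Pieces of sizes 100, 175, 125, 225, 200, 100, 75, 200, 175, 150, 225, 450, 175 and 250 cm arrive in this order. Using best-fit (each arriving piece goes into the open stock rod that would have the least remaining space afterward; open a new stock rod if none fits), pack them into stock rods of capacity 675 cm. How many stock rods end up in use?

  100 → stock rod 1 (new)  [load 100/675]
  175 → stock rod 1  [load 275/675]
  125 → stock rod 1  [load 400/675]
  225 → stock rod 1  [load 625/675]
  200 → stock rod 2 (new)  [load 200/675]
  100 → stock rod 2  [load 300/675]
  75 → stock rod 2  [load 375/675]
  200 → stock rod 2  [load 575/675]
  175 → stock rod 3 (new)  [load 175/675]
  150 → stock rod 3  [load 325/675]
  225 → stock rod 3  [load 550/675]
  450 → stock rod 4 (new)  [load 450/675]
  175 → stock rod 4  [load 625/675]
  250 → stock rod 5 (new)  [load 250/675]
5 stock rods opened.

5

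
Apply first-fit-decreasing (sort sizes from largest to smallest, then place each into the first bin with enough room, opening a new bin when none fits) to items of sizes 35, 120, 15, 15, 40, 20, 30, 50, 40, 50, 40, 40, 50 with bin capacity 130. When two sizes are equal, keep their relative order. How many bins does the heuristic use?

Sorted descending: 120, 50, 50, 50, 40, 40, 40, 40, 35, 30, 20, 15, 15.
  120 → bin 1 (new)  [load 120/130]
  50 → bin 2 (new)  [load 50/130]
  50 → bin 2  [load 100/130]
  50 → bin 3 (new)  [load 50/130]
  40 → bin 3  [load 90/130]
  40 → bin 3  [load 130/130]
  40 → bin 4 (new)  [load 40/130]
  40 → bin 4  [load 80/130]
  35 → bin 4  [load 115/130]
  30 → bin 2  [load 130/130]
  20 → bin 5 (new)  [load 20/130]
  15 → bin 4  [load 130/130]
  15 → bin 5  [load 35/130]
5 bins opened.

5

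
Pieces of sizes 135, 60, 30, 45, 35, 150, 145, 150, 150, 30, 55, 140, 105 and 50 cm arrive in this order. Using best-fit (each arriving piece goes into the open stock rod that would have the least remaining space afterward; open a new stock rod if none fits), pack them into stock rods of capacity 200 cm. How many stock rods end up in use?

8

  135 → stock rod 1 (new)  [load 135/200]
  60 → stock rod 1  [load 195/200]
  30 → stock rod 2 (new)  [load 30/200]
  45 → stock rod 2  [load 75/200]
  35 → stock rod 2  [load 110/200]
  150 → stock rod 3 (new)  [load 150/200]
  145 → stock rod 4 (new)  [load 145/200]
  150 → stock rod 5 (new)  [load 150/200]
  150 → stock rod 6 (new)  [load 150/200]
  30 → stock rod 3  [load 180/200]
  55 → stock rod 4  [load 200/200]
  140 → stock rod 7 (new)  [load 140/200]
  105 → stock rod 8 (new)  [load 105/200]
  50 → stock rod 5  [load 200/200]
8 stock rods opened.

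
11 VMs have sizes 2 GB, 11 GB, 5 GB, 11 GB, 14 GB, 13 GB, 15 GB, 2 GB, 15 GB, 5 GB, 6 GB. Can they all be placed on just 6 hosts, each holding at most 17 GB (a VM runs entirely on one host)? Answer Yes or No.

No

Total = 99 GB; ⌈99/17⌉ = 6.
The bound of 6 does not rule out 6, but exhaustive search shows no assignment into 6 hosts of capacity 17 GB exists — the minimum is 7.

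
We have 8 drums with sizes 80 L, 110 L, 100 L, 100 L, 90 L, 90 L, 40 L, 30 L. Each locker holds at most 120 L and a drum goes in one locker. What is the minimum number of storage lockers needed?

6

Total = 110 + 100 + 100 + 90 + 90 + 80 + 40 + 30 = 640 L.
Lower bound: ⌈640/120⌉ = 6 storage lockers.
A packing using 6 storage lockers:
  locker 1: 110 = 110
  locker 2: 100 = 100
  locker 3: 100 = 100
  locker 4: 90 + 30 = 120
  locker 5: 90 = 90
  locker 6: 80 + 40 = 120
This matches the lower bound, so 6 is optimal.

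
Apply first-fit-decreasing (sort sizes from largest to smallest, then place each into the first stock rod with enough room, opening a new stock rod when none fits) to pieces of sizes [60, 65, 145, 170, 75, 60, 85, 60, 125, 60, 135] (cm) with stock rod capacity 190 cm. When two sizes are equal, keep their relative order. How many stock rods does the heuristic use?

7

Sorted descending: 170, 145, 135, 125, 85, 75, 65, 60, 60, 60, 60.
  170 → stock rod 1 (new)  [load 170/190]
  145 → stock rod 2 (new)  [load 145/190]
  135 → stock rod 3 (new)  [load 135/190]
  125 → stock rod 4 (new)  [load 125/190]
  85 → stock rod 5 (new)  [load 85/190]
  75 → stock rod 5  [load 160/190]
  65 → stock rod 4  [load 190/190]
  60 → stock rod 6 (new)  [load 60/190]
  60 → stock rod 6  [load 120/190]
  60 → stock rod 6  [load 180/190]
  60 → stock rod 7 (new)  [load 60/190]
7 stock rods opened.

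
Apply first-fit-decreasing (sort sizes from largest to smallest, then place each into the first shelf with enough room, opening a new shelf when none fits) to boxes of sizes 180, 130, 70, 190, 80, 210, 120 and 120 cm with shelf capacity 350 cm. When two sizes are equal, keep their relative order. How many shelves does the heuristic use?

Sorted descending: 210, 190, 180, 130, 120, 120, 80, 70.
  210 → shelf 1 (new)  [load 210/350]
  190 → shelf 2 (new)  [load 190/350]
  180 → shelf 3 (new)  [load 180/350]
  130 → shelf 1  [load 340/350]
  120 → shelf 2  [load 310/350]
  120 → shelf 3  [load 300/350]
  80 → shelf 4 (new)  [load 80/350]
  70 → shelf 4  [load 150/350]
4 shelves opened.

4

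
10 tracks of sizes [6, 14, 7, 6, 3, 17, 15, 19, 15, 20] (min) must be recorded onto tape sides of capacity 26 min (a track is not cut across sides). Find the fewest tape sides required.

Total = 20 + 19 + 17 + 15 + 15 + 14 + 7 + 6 + 6 + 3 = 122 min.
Lower bound: ⌈122/26⌉ = 5 tape sides.
Also, 6 tracks each exceed 13 min, and no two of those can share a side, so at least 6 tape sides are needed.
A packing using 6 tape sides:
  side 1: 20 + 6 = 26
  side 2: 19 + 7 = 26
  side 3: 17 + 6 + 3 = 26
  side 4: 15 = 15
  side 5: 15 = 15
  side 6: 14 = 14
This matches the lower bound, so 6 is optimal.

6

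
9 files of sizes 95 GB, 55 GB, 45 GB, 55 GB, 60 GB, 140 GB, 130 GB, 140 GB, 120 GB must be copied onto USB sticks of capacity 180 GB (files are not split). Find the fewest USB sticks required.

6

Total = 140 + 140 + 130 + 120 + 95 + 60 + 55 + 55 + 45 = 840 GB.
Lower bound: ⌈840/180⌉ = 5 USB sticks.
A packing using 6 USB sticks:
  USB stick 1: 140 = 140
  USB stick 2: 140 = 140
  USB stick 3: 130 + 45 = 175
  USB stick 4: 120 + 60 = 180
  USB stick 5: 95 + 55 = 150
  USB stick 6: 55 = 55
No arrangement into 5 USB sticks stays within capacity, so 6 is optimal.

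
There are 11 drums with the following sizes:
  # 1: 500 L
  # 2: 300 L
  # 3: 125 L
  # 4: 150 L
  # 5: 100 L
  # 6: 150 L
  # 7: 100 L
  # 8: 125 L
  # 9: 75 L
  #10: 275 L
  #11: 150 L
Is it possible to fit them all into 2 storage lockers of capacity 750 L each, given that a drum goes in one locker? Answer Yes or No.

No

Total = 2050 L; ⌈2050/750⌉ = 3.
At least 3 storage lockers are required, but only 2 are allowed.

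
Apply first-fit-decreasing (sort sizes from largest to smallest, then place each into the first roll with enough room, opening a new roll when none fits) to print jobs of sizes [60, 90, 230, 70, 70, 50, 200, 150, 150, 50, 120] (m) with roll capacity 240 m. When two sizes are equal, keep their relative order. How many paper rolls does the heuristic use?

Sorted descending: 230, 200, 150, 150, 120, 90, 70, 70, 60, 50, 50.
  230 → roll 1 (new)  [load 230/240]
  200 → roll 2 (new)  [load 200/240]
  150 → roll 3 (new)  [load 150/240]
  150 → roll 4 (new)  [load 150/240]
  120 → roll 5 (new)  [load 120/240]
  90 → roll 3  [load 240/240]
  70 → roll 4  [load 220/240]
  70 → roll 5  [load 190/240]
  60 → roll 6 (new)  [load 60/240]
  50 → roll 5  [load 240/240]
  50 → roll 6  [load 110/240]
6 paper rolls opened.

6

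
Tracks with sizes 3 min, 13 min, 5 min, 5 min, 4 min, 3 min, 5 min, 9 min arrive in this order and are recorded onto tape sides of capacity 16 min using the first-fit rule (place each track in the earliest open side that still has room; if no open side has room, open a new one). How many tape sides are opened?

  3 → side 1 (new)  [load 3/16]
  13 → side 1  [load 16/16]
  5 → side 2 (new)  [load 5/16]
  5 → side 2  [load 10/16]
  4 → side 2  [load 14/16]
  3 → side 3 (new)  [load 3/16]
  5 → side 3  [load 8/16]
  9 → side 4 (new)  [load 9/16]
4 tape sides opened.

4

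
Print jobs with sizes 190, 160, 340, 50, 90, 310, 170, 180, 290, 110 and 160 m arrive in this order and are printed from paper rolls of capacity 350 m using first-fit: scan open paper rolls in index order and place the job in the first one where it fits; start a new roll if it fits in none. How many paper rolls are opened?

  190 → roll 1 (new)  [load 190/350]
  160 → roll 1  [load 350/350]
  340 → roll 2 (new)  [load 340/350]
  50 → roll 3 (new)  [load 50/350]
  90 → roll 3  [load 140/350]
  310 → roll 4 (new)  [load 310/350]
  170 → roll 3  [load 310/350]
  180 → roll 5 (new)  [load 180/350]
  290 → roll 6 (new)  [load 290/350]
  110 → roll 5  [load 290/350]
  160 → roll 7 (new)  [load 160/350]
7 paper rolls opened.

7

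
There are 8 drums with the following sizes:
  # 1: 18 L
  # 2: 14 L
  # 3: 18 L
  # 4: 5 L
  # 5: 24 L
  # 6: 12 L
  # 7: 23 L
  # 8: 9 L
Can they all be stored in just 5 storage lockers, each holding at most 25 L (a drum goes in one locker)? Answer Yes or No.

Total = 123 L; ⌈123/25⌉ = 5.
The bound of 5 does not rule out 5, but exhaustive search shows no assignment into 5 storage lockers of capacity 25 L exists — the minimum is 6.

No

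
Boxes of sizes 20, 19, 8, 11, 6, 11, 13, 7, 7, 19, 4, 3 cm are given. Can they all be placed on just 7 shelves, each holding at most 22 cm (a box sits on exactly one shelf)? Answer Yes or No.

Yes

A valid assignment using 7 shelves:
  shelf 1: 20 = 20
  shelf 2: 19 + 3 = 22
  shelf 3: 19 = 19
  shelf 4: 13 + 8 = 21
  shelf 5: 11 + 11 = 22
  shelf 6: 7 + 7 + 6 = 20
  shelf 7: 4 = 4
Every load is within 22 cm, so 7 shelves suffice.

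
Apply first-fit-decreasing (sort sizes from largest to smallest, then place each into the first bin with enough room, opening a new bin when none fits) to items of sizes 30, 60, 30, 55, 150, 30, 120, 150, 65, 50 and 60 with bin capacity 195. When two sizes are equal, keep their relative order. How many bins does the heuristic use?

5

Sorted descending: 150, 150, 120, 65, 60, 60, 55, 50, 30, 30, 30.
  150 → bin 1 (new)  [load 150/195]
  150 → bin 2 (new)  [load 150/195]
  120 → bin 3 (new)  [load 120/195]
  65 → bin 3  [load 185/195]
  60 → bin 4 (new)  [load 60/195]
  60 → bin 4  [load 120/195]
  55 → bin 4  [load 175/195]
  50 → bin 5 (new)  [load 50/195]
  30 → bin 1  [load 180/195]
  30 → bin 2  [load 180/195]
  30 → bin 5  [load 80/195]
5 bins opened.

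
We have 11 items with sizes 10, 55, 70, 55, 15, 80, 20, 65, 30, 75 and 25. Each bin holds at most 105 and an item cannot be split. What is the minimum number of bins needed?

6

Total = 80 + 75 + 70 + 65 + 55 + 55 + 30 + 25 + 20 + 15 + 10 = 500.
Lower bound: ⌈500/105⌉ = 5 bins.
Also, 6 items each exceed 105/2, and no two of those can share a bin, so at least 6 bins are needed.
A packing using 6 bins:
  bin 1: 80 + 25 = 105
  bin 2: 75 + 30 = 105
  bin 3: 70 + 20 + 15 = 105
  bin 4: 65 + 10 = 75
  bin 5: 55 = 55
  bin 6: 55 = 55
This matches the lower bound, so 6 is optimal.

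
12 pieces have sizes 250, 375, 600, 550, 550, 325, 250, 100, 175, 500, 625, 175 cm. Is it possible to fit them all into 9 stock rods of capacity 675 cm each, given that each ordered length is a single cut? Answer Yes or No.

A valid assignment using 8 stock rods:
  stock rod 1: 625 = 625
  stock rod 2: 600 = 600
  stock rod 3: 550 + 100 = 650
  stock rod 4: 550 = 550
  stock rod 5: 500 + 175 = 675
  stock rod 6: 375 + 250 = 625
  stock rod 7: 325 + 250 = 575
  stock rod 8: 175 = 175
That uses only 8 ≤ 9, so 9 stock rods are enough.

Yes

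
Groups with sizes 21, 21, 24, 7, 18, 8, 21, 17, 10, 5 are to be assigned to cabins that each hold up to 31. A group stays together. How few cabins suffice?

Total = 24 + 21 + 21 + 21 + 18 + 17 + 10 + 8 + 7 + 5 = 152.
Lower bound: ⌈152/31⌉ = 5 cabins.
Also, 6 groups each exceed 31/2, and no two of those can share a cabin, so at least 6 cabins are needed.
A packing using 6 cabins:
  cabin 1: 24 + 7 = 31
  cabin 2: 21 + 10 = 31
  cabin 3: 21 + 8 = 29
  cabin 4: 21 + 5 = 26
  cabin 5: 18 = 18
  cabin 6: 17 = 17
This matches the lower bound, so 6 is optimal.

6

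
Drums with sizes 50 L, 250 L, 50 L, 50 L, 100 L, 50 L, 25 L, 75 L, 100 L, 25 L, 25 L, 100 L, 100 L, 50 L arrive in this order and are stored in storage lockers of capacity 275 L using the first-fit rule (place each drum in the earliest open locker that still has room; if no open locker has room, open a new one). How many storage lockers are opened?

4

  50 → locker 1 (new)  [load 50/275]
  250 → locker 2 (new)  [load 250/275]
  50 → locker 1  [load 100/275]
  50 → locker 1  [load 150/275]
  100 → locker 1  [load 250/275]
  50 → locker 3 (new)  [load 50/275]
  25 → locker 1  [load 275/275]
  75 → locker 3  [load 125/275]
  100 → locker 3  [load 225/275]
  25 → locker 2  [load 275/275]
  25 → locker 3  [load 250/275]
  100 → locker 4 (new)  [load 100/275]
  100 → locker 4  [load 200/275]
  50 → locker 4  [load 250/275]
4 storage lockers opened.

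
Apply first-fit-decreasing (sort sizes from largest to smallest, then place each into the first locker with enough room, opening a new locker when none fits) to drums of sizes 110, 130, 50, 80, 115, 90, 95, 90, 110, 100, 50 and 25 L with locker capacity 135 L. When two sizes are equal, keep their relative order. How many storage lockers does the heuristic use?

Sorted descending: 130, 115, 110, 110, 100, 95, 90, 90, 80, 50, 50, 25.
  130 → locker 1 (new)  [load 130/135]
  115 → locker 2 (new)  [load 115/135]
  110 → locker 3 (new)  [load 110/135]
  110 → locker 4 (new)  [load 110/135]
  100 → locker 5 (new)  [load 100/135]
  95 → locker 6 (new)  [load 95/135]
  90 → locker 7 (new)  [load 90/135]
  90 → locker 8 (new)  [load 90/135]
  80 → locker 9 (new)  [load 80/135]
  50 → locker 9  [load 130/135]
  50 → locker 10 (new)  [load 50/135]
  25 → locker 3  [load 135/135]
10 storage lockers opened.

10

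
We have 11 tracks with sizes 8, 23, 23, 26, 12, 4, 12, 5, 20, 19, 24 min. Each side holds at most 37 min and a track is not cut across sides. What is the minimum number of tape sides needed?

Total = 26 + 24 + 23 + 23 + 20 + 19 + 12 + 12 + 8 + 5 + 4 = 176 min.
Lower bound: ⌈176/37⌉ = 5 tape sides.
Also, 6 tracks each exceed 37/2 min, and no two of those can share a side, so at least 6 tape sides are needed.
A packing using 6 tape sides:
  side 1: 26 + 8 = 34
  side 2: 24 + 12 = 36
  side 3: 23 + 12 = 35
  side 4: 23 + 5 + 4 = 32
  side 5: 20 = 20
  side 6: 19 = 19
This matches the lower bound, so 6 is optimal.

6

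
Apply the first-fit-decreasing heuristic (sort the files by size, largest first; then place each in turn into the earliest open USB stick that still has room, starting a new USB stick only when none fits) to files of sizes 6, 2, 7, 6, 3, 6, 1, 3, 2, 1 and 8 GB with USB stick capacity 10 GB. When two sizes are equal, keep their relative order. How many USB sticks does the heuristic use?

Sorted descending: 8, 7, 6, 6, 6, 3, 3, 2, 2, 1, 1.
  8 → USB stick 1 (new)  [load 8/10]
  7 → USB stick 2 (new)  [load 7/10]
  6 → USB stick 3 (new)  [load 6/10]
  6 → USB stick 4 (new)  [load 6/10]
  6 → USB stick 5 (new)  [load 6/10]
  3 → USB stick 2  [load 10/10]
  3 → USB stick 3  [load 9/10]
  2 → USB stick 1  [load 10/10]
  2 → USB stick 4  [load 8/10]
  1 → USB stick 3  [load 10/10]
  1 → USB stick 4  [load 9/10]
5 USB sticks opened.

5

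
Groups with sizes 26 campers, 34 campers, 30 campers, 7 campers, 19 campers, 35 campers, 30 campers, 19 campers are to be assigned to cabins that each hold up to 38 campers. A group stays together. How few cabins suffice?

Total = 35 + 34 + 30 + 30 + 26 + 19 + 19 + 7 = 200 campers.
Lower bound: ⌈200/38⌉ = 6 cabins.
A packing using 6 cabins:
  cabin 1: 35 = 35
  cabin 2: 34 = 34
  cabin 3: 30 + 7 = 37
  cabin 4: 30 = 30
  cabin 5: 26 = 26
  cabin 6: 19 + 19 = 38
This matches the lower bound, so 6 is optimal.

6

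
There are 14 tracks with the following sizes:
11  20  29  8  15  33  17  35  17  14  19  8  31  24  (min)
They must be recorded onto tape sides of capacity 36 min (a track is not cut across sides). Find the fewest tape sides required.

9

Total = 35 + 33 + 31 + 29 + 24 + 20 + 19 + 17 + 17 + 15 + 14 + 11 + 8 + 8 = 281 min.
Lower bound: ⌈281/36⌉ = 8 tape sides.
A packing using 9 tape sides:
  side 1: 35 = 35
  side 2: 33 = 33
  side 3: 31 = 31
  side 4: 29 = 29
  side 5: 24 + 11 = 35
  side 6: 20 + 15 = 35
  side 7: 19 + 17 = 36
  side 8: 17 + 14 = 31
  side 9: 8 + 8 = 16
No arrangement into 8 tape sides stays within capacity, so 9 is optimal.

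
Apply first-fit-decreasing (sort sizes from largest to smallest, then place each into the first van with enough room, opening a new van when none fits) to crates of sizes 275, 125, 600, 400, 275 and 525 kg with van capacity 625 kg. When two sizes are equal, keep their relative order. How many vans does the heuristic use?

Sorted descending: 600, 525, 400, 275, 275, 125.
  600 → van 1 (new)  [load 600/625]
  525 → van 2 (new)  [load 525/625]
  400 → van 3 (new)  [load 400/625]
  275 → van 4 (new)  [load 275/625]
  275 → van 4  [load 550/625]
  125 → van 3  [load 525/625]
4 vans opened.

4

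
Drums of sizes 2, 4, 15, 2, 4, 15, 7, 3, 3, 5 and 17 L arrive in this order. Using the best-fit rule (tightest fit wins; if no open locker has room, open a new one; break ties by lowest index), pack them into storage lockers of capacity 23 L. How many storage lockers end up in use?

4

  2 → locker 1 (new)  [load 2/23]
  4 → locker 1  [load 6/23]
  15 → locker 1  [load 21/23]
  2 → locker 1  [load 23/23]
  4 → locker 2 (new)  [load 4/23]
  15 → locker 2  [load 19/23]
  7 → locker 3 (new)  [load 7/23]
  3 → locker 2  [load 22/23]
  3 → locker 3  [load 10/23]
  5 → locker 3  [load 15/23]
  17 → locker 4 (new)  [load 17/23]
4 storage lockers opened.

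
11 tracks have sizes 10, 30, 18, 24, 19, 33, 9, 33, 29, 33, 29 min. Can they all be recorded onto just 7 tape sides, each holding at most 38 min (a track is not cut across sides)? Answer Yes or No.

No

Total = 267 min; ⌈267/38⌉ = 8.
At least 8 tape sides are required, but only 7 are allowed.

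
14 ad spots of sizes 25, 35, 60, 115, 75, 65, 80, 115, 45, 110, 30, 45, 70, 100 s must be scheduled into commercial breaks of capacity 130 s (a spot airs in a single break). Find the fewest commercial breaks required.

8

Total = 115 + 115 + 110 + 100 + 80 + 75 + 70 + 65 + 60 + 45 + 45 + 35 + 30 + 25 = 970 s.
Lower bound: ⌈970/130⌉ = 8 commercial breaks.
A packing using 8 commercial breaks:
  break 1: 115 = 115
  break 2: 115 = 115
  break 3: 110 = 110
  break 4: 100 + 30 = 130
  break 5: 80 + 45 = 125
  break 6: 75 + 45 = 120
  break 7: 70 + 60 = 130
  break 8: 65 + 35 + 25 = 125
This matches the lower bound, so 8 is optimal.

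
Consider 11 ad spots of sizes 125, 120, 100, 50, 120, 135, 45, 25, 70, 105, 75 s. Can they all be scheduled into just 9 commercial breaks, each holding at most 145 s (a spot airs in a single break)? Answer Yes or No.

A valid assignment using 8 commercial breaks:
  break 1: 135 = 135
  break 2: 125 = 125
  break 3: 120 + 25 = 145
  break 4: 120 = 120
  break 5: 105 = 105
  break 6: 100 + 45 = 145
  break 7: 75 + 70 = 145
  break 8: 50 = 50
That uses only 8 ≤ 9, so 9 commercial breaks are enough.

Yes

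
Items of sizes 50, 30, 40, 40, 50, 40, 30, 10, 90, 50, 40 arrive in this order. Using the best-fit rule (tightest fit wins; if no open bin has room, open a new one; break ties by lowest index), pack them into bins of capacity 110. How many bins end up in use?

5

  50 → bin 1 (new)  [load 50/110]
  30 → bin 1  [load 80/110]
  40 → bin 2 (new)  [load 40/110]
  40 → bin 2  [load 80/110]
  50 → bin 3 (new)  [load 50/110]
  40 → bin 3  [load 90/110]
  30 → bin 1  [load 110/110]
  10 → bin 3  [load 100/110]
  90 → bin 4 (new)  [load 90/110]
  50 → bin 5 (new)  [load 50/110]
  40 → bin 5  [load 90/110]
5 bins opened.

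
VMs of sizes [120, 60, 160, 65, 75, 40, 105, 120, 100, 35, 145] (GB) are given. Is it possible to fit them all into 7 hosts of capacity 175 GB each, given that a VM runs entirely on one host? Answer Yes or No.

Yes

A valid assignment using 7 hosts:
  host 1: 160 = 160
  host 2: 145 = 145
  host 3: 120 + 40 = 160
  host 4: 120 + 35 = 155
  host 5: 105 + 65 = 170
  host 6: 100 + 75 = 175
  host 7: 60 = 60
Every load is within 175 GB, so 7 hosts suffice.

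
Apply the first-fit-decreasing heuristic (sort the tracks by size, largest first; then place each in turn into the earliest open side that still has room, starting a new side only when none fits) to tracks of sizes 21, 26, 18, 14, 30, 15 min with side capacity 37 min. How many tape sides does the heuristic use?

4

Sorted descending: 30, 26, 21, 18, 15, 14.
  30 → side 1 (new)  [load 30/37]
  26 → side 2 (new)  [load 26/37]
  21 → side 3 (new)  [load 21/37]
  18 → side 4 (new)  [load 18/37]
  15 → side 3  [load 36/37]
  14 → side 4  [load 32/37]
4 tape sides opened.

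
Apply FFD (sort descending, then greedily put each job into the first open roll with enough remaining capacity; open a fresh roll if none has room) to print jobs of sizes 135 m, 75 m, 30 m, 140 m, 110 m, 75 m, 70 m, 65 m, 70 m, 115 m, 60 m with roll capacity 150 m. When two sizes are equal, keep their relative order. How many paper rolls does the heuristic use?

Sorted descending: 140, 135, 115, 110, 75, 75, 70, 70, 65, 60, 30.
  140 → roll 1 (new)  [load 140/150]
  135 → roll 2 (new)  [load 135/150]
  115 → roll 3 (new)  [load 115/150]
  110 → roll 4 (new)  [load 110/150]
  75 → roll 5 (new)  [load 75/150]
  75 → roll 5  [load 150/150]
  70 → roll 6 (new)  [load 70/150]
  70 → roll 6  [load 140/150]
  65 → roll 7 (new)  [load 65/150]
  60 → roll 7  [load 125/150]
  30 → roll 3  [load 145/150]
7 paper rolls opened.

7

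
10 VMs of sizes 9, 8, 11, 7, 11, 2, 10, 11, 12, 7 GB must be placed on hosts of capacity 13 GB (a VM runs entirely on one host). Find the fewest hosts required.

9

Total = 12 + 11 + 11 + 11 + 10 + 9 + 8 + 7 + 7 + 2 = 88 GB.
Lower bound: ⌈88/13⌉ = 7 hosts.
Also, 9 VMs each exceed 13/2 GB, and no two of those can share a host, so at least 9 hosts are needed.
A packing using 9 hosts:
  host 1: 12 = 12
  host 2: 11 + 2 = 13
  host 3: 11 = 11
  host 4: 11 = 11
  host 5: 10 = 10
  host 6: 9 = 9
  host 7: 8 = 8
  host 8: 7 = 7
  host 9: 7 = 7
This matches the lower bound, so 9 is optimal.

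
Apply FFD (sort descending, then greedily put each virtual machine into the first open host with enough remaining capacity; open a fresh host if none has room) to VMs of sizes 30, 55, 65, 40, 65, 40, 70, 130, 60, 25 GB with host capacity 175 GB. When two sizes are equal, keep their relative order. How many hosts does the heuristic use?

4

Sorted descending: 130, 70, 65, 65, 60, 55, 40, 40, 30, 25.
  130 → host 1 (new)  [load 130/175]
  70 → host 2 (new)  [load 70/175]
  65 → host 2  [load 135/175]
  65 → host 3 (new)  [load 65/175]
  60 → host 3  [load 125/175]
  55 → host 4 (new)  [load 55/175]
  40 → host 1  [load 170/175]
  40 → host 2  [load 175/175]
  30 → host 3  [load 155/175]
  25 → host 4  [load 80/175]
4 hosts opened.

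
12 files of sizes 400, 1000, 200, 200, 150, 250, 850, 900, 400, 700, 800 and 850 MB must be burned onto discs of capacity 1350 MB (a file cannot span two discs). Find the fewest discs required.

6

Total = 1000 + 900 + 850 + 850 + 800 + 700 + 400 + 400 + 250 + 200 + 200 + 150 = 6700 MB.
Lower bound: ⌈6700/1350⌉ = 5 discs.
Also, 6 files each exceed 675 MB, and no two of those can share a disc, so at least 6 discs are needed.
A packing using 6 discs:
  disc 1: 1000 + 250 = 1250
  disc 2: 900 + 400 = 1300
  disc 3: 850 + 400 = 1250
  disc 4: 850 + 200 + 200 = 1250
  disc 5: 800 + 150 = 950
  disc 6: 700 = 700
This matches the lower bound, so 6 is optimal.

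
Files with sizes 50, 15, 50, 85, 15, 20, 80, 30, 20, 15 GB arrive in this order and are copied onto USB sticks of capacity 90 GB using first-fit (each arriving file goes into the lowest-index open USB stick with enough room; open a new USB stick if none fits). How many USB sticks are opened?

  50 → USB stick 1 (new)  [load 50/90]
  15 → USB stick 1  [load 65/90]
  50 → USB stick 2 (new)  [load 50/90]
  85 → USB stick 3 (new)  [load 85/90]
  15 → USB stick 1  [load 80/90]
  20 → USB stick 2  [load 70/90]
  80 → USB stick 4 (new)  [load 80/90]
  30 → USB stick 5 (new)  [load 30/90]
  20 → USB stick 2  [load 90/90]
  15 → USB stick 5  [load 45/90]
5 USB sticks opened.

5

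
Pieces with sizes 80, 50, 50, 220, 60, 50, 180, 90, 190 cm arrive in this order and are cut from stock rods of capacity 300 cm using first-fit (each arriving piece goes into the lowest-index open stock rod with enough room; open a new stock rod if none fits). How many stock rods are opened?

  80 → stock rod 1 (new)  [load 80/300]
  50 → stock rod 1  [load 130/300]
  50 → stock rod 1  [load 180/300]
  220 → stock rod 2 (new)  [load 220/300]
  60 → stock rod 1  [load 240/300]
  50 → stock rod 1  [load 290/300]
  180 → stock rod 3 (new)  [load 180/300]
  90 → stock rod 3  [load 270/300]
  190 → stock rod 4 (new)  [load 190/300]
4 stock rods opened.

4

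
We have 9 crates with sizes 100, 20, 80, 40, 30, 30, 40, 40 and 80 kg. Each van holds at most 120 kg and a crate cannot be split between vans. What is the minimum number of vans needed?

4

Total = 100 + 80 + 80 + 40 + 40 + 40 + 30 + 30 + 20 = 460 kg.
Lower bound: ⌈460/120⌉ = 4 vans.
A packing using 4 vans:
  van 1: 100 + 20 = 120
  van 2: 80 + 40 = 120
  van 3: 80 + 40 = 120
  van 4: 40 + 30 + 30 = 100
This matches the lower bound, so 4 is optimal.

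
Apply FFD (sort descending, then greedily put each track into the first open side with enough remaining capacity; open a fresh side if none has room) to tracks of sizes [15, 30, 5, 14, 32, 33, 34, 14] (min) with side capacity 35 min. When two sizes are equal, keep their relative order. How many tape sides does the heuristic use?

Sorted descending: 34, 33, 32, 30, 15, 14, 14, 5.
  34 → side 1 (new)  [load 34/35]
  33 → side 2 (new)  [load 33/35]
  32 → side 3 (new)  [load 32/35]
  30 → side 4 (new)  [load 30/35]
  15 → side 5 (new)  [load 15/35]
  14 → side 5  [load 29/35]
  14 → side 6 (new)  [load 14/35]
  5 → side 4  [load 35/35]
6 tape sides opened.

6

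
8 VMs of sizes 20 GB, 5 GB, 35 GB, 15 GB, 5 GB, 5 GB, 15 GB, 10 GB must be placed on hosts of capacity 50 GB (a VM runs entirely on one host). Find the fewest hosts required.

3

Total = 35 + 20 + 15 + 15 + 10 + 5 + 5 + 5 = 110 GB.
Lower bound: ⌈110/50⌉ = 3 hosts.
A packing using 3 hosts:
  host 1: 35 + 15 = 50
  host 2: 20 + 15 + 10 + 5 = 50
  host 3: 5 + 5 = 10
This matches the lower bound, so 3 is optimal.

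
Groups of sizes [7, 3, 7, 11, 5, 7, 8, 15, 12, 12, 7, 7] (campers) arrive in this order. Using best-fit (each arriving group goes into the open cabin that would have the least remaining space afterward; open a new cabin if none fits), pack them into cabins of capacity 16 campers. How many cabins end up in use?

8

  7 → cabin 1 (new)  [load 7/16]
  3 → cabin 1  [load 10/16]
  7 → cabin 2 (new)  [load 7/16]
  11 → cabin 3 (new)  [load 11/16]
  5 → cabin 3  [load 16/16]
  7 → cabin 2  [load 14/16]
  8 → cabin 4 (new)  [load 8/16]
  15 → cabin 5 (new)  [load 15/16]
  12 → cabin 6 (new)  [load 12/16]
  12 → cabin 7 (new)  [load 12/16]
  7 → cabin 4  [load 15/16]
  7 → cabin 8 (new)  [load 7/16]
8 cabins opened.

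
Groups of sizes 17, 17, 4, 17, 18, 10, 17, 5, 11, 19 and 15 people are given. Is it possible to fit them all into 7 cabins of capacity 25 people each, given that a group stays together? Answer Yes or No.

No

Total = 150 people; ⌈150/25⌉ = 6.
7 groups each exceed half the capacity and cannot share a cabin, forcing at least 7 cabins.
The bound of 7 does not rule out 7, but exhaustive search shows no assignment into 7 cabins of capacity 25 people exists — the minimum is 8.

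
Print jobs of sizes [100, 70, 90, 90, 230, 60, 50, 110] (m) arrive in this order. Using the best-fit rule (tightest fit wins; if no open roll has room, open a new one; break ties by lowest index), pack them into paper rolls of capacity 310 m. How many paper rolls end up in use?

3

  100 → roll 1 (new)  [load 100/310]
  70 → roll 1  [load 170/310]
  90 → roll 1  [load 260/310]
  90 → roll 2 (new)  [load 90/310]
  230 → roll 3 (new)  [load 230/310]
  60 → roll 3  [load 290/310]
  50 → roll 1  [load 310/310]
  110 → roll 2  [load 200/310]
3 paper rolls opened.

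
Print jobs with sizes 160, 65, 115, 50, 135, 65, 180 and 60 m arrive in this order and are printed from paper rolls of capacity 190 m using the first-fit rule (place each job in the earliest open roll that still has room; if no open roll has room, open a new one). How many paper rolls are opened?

5

  160 → roll 1 (new)  [load 160/190]
  65 → roll 2 (new)  [load 65/190]
  115 → roll 2  [load 180/190]
  50 → roll 3 (new)  [load 50/190]
  135 → roll 3  [load 185/190]
  65 → roll 4 (new)  [load 65/190]
  180 → roll 5 (new)  [load 180/190]
  60 → roll 4  [load 125/190]
5 paper rolls opened.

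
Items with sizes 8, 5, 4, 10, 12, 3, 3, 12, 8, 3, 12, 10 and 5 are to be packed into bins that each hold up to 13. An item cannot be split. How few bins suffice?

8

Total = 12 + 12 + 12 + 10 + 10 + 8 + 8 + 5 + 5 + 4 + 3 + 3 + 3 = 95.
Lower bound: ⌈95/13⌉ = 8 bins.
A packing using 8 bins:
  bin 1: 12 = 12
  bin 2: 12 = 12
  bin 3: 12 = 12
  bin 4: 10 + 3 = 13
  bin 5: 10 + 3 = 13
  bin 6: 8 + 5 = 13
  bin 7: 8 + 5 = 13
  bin 8: 4 + 3 = 7
This matches the lower bound, so 8 is optimal.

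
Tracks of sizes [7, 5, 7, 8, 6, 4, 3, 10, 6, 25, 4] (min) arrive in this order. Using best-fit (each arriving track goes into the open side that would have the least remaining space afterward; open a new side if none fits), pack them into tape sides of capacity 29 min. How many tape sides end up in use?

3

  7 → side 1 (new)  [load 7/29]
  5 → side 1  [load 12/29]
  7 → side 1  [load 19/29]
  8 → side 1  [load 27/29]
  6 → side 2 (new)  [load 6/29]
  4 → side 2  [load 10/29]
  3 → side 2  [load 13/29]
  10 → side 2  [load 23/29]
  6 → side 2  [load 29/29]
  25 → side 3 (new)  [load 25/29]
  4 → side 3  [load 29/29]
3 tape sides opened.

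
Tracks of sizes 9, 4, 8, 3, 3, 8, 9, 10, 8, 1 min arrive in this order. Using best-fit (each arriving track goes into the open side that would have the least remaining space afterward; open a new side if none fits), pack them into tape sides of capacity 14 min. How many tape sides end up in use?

6

  9 → side 1 (new)  [load 9/14]
  4 → side 1  [load 13/14]
  8 → side 2 (new)  [load 8/14]
  3 → side 2  [load 11/14]
  3 → side 2  [load 14/14]
  8 → side 3 (new)  [load 8/14]
  9 → side 4 (new)  [load 9/14]
  10 → side 5 (new)  [load 10/14]
  8 → side 6 (new)  [load 8/14]
  1 → side 1  [load 14/14]
6 tape sides opened.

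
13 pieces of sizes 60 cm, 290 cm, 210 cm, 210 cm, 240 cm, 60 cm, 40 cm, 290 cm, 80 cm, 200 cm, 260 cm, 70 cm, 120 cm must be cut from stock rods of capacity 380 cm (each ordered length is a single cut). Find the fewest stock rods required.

Total = 290 + 290 + 260 + 240 + 210 + 210 + 200 + 120 + 80 + 70 + 60 + 60 + 40 = 2130 cm.
Lower bound: ⌈2130/380⌉ = 6 stock rods.
Also, 7 pieces each exceed 190 cm, and no two of those can share a stock rod, so at least 7 stock rods are needed.
A packing using 7 stock rods:
  stock rod 1: 290 + 80 = 370
  stock rod 2: 290 + 70 = 360
  stock rod 3: 260 + 120 = 380
  stock rod 4: 240 + 60 + 60 = 360
  stock rod 5: 210 + 40 = 250
  stock rod 6: 210 = 210
  stock rod 7: 200 = 200
This matches the lower bound, so 7 is optimal.

7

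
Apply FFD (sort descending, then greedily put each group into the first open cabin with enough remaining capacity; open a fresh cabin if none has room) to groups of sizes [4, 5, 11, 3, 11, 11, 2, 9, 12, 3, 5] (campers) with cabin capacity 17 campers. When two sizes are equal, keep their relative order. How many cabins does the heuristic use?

Sorted descending: 12, 11, 11, 11, 9, 5, 5, 4, 3, 3, 2.
  12 → cabin 1 (new)  [load 12/17]
  11 → cabin 2 (new)  [load 11/17]
  11 → cabin 3 (new)  [load 11/17]
  11 → cabin 4 (new)  [load 11/17]
  9 → cabin 5 (new)  [load 9/17]
  5 → cabin 1  [load 17/17]
  5 → cabin 2  [load 16/17]
  4 → cabin 3  [load 15/17]
  3 → cabin 4  [load 14/17]
  3 → cabin 4  [load 17/17]
  2 → cabin 3  [load 17/17]
5 cabins opened.

5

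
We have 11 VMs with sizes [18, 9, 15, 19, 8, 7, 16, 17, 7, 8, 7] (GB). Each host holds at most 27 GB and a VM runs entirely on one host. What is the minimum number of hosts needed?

Total = 19 + 18 + 17 + 16 + 15 + 9 + 8 + 8 + 7 + 7 + 7 = 131 GB.
Lower bound: ⌈131/27⌉ = 5 hosts.
A packing using 6 hosts:
  host 1: 19 + 8 = 27
  host 2: 18 + 9 = 27
  host 3: 17 + 8 = 25
  host 4: 16 + 7 = 23
  host 5: 15 + 7 = 22
  host 6: 7 = 7
No arrangement into 5 hosts stays within capacity, so 6 is optimal.

6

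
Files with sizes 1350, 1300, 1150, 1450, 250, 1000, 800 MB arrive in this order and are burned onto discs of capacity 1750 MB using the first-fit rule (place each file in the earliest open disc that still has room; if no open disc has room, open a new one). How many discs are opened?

  1350 → disc 1 (new)  [load 1350/1750]
  1300 → disc 2 (new)  [load 1300/1750]
  1150 → disc 3 (new)  [load 1150/1750]
  1450 → disc 4 (new)  [load 1450/1750]
  250 → disc 1  [load 1600/1750]
  1000 → disc 5 (new)  [load 1000/1750]
  800 → disc 6 (new)  [load 800/1750]
6 discs opened.

6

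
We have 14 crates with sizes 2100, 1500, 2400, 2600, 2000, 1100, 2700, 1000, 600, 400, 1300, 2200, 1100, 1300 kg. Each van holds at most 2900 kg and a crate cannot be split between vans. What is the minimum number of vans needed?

Total = 2700 + 2600 + 2400 + 2200 + 2100 + 2000 + 1500 + 1300 + 1300 + 1100 + 1100 + 1000 + 600 + 400 = 22300 kg.
Lower bound: ⌈22300/2900⌉ = 8 vans.
A packing using 9 vans:
  van 1: 2700 = 2700
  van 2: 2600 = 2600
  van 3: 2400 + 400 = 2800
  van 4: 2200 + 600 = 2800
  van 5: 2100 = 2100
  van 6: 2000 = 2000
  van 7: 1500 + 1300 = 2800
  van 8: 1300 + 1100 = 2400
  van 9: 1100 + 1000 = 2100
No arrangement into 8 vans stays within capacity, so 9 is optimal.

9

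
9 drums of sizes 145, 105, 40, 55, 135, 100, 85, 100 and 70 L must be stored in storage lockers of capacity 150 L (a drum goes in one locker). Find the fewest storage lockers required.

7

Total = 145 + 135 + 105 + 100 + 100 + 85 + 70 + 55 + 40 = 835 L.
Lower bound: ⌈835/150⌉ = 6 storage lockers.
A packing using 7 storage lockers:
  locker 1: 145 = 145
  locker 2: 135 = 135
  locker 3: 105 + 40 = 145
  locker 4: 100 = 100
  locker 5: 100 = 100
  locker 6: 85 + 55 = 140
  locker 7: 70 = 70
No arrangement into 6 storage lockers stays within capacity, so 7 is optimal.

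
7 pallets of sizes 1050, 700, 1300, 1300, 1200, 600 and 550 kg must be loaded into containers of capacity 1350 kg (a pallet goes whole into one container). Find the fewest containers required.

6

Total = 1300 + 1300 + 1200 + 1050 + 700 + 600 + 550 = 6700 kg.
Lower bound: ⌈6700/1350⌉ = 5 containers.
A packing using 6 containers:
  container 1: 1300 = 1300
  container 2: 1300 = 1300
  container 3: 1200 = 1200
  container 4: 1050 = 1050
  container 5: 700 + 600 = 1300
  container 6: 550 = 550
No arrangement into 5 containers stays within capacity, so 6 is optimal.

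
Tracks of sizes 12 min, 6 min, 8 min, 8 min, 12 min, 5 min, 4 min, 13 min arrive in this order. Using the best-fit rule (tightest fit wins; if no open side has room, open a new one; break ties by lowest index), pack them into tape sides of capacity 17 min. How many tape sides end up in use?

5

  12 → side 1 (new)  [load 12/17]
  6 → side 2 (new)  [load 6/17]
  8 → side 2  [load 14/17]
  8 → side 3 (new)  [load 8/17]
  12 → side 4 (new)  [load 12/17]
  5 → side 1  [load 17/17]
  4 → side 4  [load 16/17]
  13 → side 5 (new)  [load 13/17]
5 tape sides opened.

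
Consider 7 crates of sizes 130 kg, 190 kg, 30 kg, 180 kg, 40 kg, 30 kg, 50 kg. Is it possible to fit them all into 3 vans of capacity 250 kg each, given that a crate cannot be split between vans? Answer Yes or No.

Yes

A valid assignment using 3 vans:
  van 1: 190 + 50 = 240
  van 2: 180 + 40 + 30 = 250
  van 3: 130 + 30 = 160
Every load is within 250 kg, so 3 vans suffice.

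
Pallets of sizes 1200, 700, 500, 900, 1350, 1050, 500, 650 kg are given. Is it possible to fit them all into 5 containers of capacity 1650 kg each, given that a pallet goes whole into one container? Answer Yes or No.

A valid assignment using 5 containers:
  container 1: 1350 = 1350
  container 2: 1200 = 1200
  container 3: 1050 + 500 = 1550
  container 4: 900 + 700 = 1600
  container 5: 650 + 500 = 1150
Every load is within 1650 kg, so 5 containers suffice.

Yes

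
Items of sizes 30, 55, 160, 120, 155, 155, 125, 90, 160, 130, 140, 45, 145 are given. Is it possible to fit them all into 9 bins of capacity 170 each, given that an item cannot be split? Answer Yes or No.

Total = 1510; ⌈1510/170⌉ = 9.
10 items each exceed half the capacity and cannot share a bin, forcing at least 10 bins.
At least 10 bins are required, but only 9 are allowed.

No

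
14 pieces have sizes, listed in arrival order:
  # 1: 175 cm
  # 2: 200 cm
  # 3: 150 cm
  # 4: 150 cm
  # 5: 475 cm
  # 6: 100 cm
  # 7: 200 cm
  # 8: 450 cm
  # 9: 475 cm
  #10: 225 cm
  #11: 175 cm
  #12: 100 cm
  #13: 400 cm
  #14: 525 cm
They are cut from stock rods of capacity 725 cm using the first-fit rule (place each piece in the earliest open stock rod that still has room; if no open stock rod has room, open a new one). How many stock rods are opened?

  175 → stock rod 1 (new)  [load 175/725]
  200 → stock rod 1  [load 375/725]
  150 → stock rod 1  [load 525/725]
  150 → stock rod 1  [load 675/725]
  475 → stock rod 2 (new)  [load 475/725]
  100 → stock rod 2  [load 575/725]
  200 → stock rod 3 (new)  [load 200/725]
  450 → stock rod 3  [load 650/725]
  475 → stock rod 4 (new)  [load 475/725]
  225 → stock rod 4  [load 700/725]
  175 → stock rod 5 (new)  [load 175/725]
  100 → stock rod 2  [load 675/725]
  400 → stock rod 5  [load 575/725]
  525 → stock rod 6 (new)  [load 525/725]
6 stock rods opened.

6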